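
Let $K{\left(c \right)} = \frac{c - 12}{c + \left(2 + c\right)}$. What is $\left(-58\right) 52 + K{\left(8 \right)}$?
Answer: $- \frac{27146}{9} \approx -3016.2$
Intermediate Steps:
$K{\left(c \right)} = \frac{-12 + c}{2 + 2 c}$
$\left(-58\right) 52 + K{\left(8 \right)} = \left(-58\right) 52 + \frac{-12 + 8}{2 \left(1 + 8\right)} = -3016 + \frac{1}{2} \cdot \frac{1}{9} \left(-4\right) = -3016 - \frac{2}{9} = - \frac{27146}{9}$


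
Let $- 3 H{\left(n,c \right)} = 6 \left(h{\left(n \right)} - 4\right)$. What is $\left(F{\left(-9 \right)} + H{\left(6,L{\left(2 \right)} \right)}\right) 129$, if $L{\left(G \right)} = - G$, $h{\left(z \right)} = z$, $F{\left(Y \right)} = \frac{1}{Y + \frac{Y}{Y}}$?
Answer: $- \frac{4257}{8} \approx -532.13$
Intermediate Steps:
$F{\left(Y \right)} = \frac{1}{1 + Y}$ ($F{\left(Y \right)} = \frac{1}{Y + 1} = \frac{1}{1 + Y}$)
$H{\left(n,c \right)} = 8 - 2 n$ ($H{\left(n,c \right)} = - \frac{6 \left(n - 4\right)}{3} = - \frac{6 \left(-4 + n\right)}{3} = - \frac{-24 + 6 n}{3} = 8 - 2 n$)
$\left(F{\left(-9 \right)} + H{\left(6,L{\left(2 \right)} \right)}\right) 129 = \left(\frac{1}{1 - 9} + \left(8 - 12\right)\right) 129 = \left(\frac{1}{-8} + \left(8 - 12\right)\right) 129 = \left(- \frac{1}{8} - 4\right) 129 = \left(- \frac{33}{8}\right) 129 = - \frac{4257}{8}$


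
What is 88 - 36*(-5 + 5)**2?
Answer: 88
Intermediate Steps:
88 - 36*(-5 + 5)**2 = 88 - 36*0**2 = 88 - 36*0 = 88 + 0 = 88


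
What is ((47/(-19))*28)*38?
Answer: -2632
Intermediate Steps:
((47/(-19))*28)*38 = ((47*(-1/19))*28)*38 = -47/19*28*38 = -1316/19*38 = -2632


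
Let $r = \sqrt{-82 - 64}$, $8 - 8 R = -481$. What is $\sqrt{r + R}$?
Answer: $\frac{\sqrt{978 + 16 i \sqrt{146}}}{4} \approx 7.856 + 0.76904 i$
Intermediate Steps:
$R = \frac{489}{8}$ ($R = 1 - - \frac{481}{8} = 1 + \frac{481}{8} = \frac{489}{8} \approx 61.125$)
$r = i \sqrt{146}$ ($r = \sqrt{-146} = i \sqrt{146} \approx 12.083 i$)
$\sqrt{r + R} = \sqrt{i \sqrt{146} + \frac{489}{8}} = \sqrt{\frac{489}{8} + i \sqrt{146}}$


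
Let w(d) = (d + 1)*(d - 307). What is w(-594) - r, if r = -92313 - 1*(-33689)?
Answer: 592917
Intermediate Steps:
w(d) = (1 + d)*(-307 + d)
r = -58624 (r = -92313 + 33689 = -58624)
w(-594) - r = (-307 + (-594)² - 306*(-594)) - 1*(-58624) = (-307 + 352836 + 181764) + 58624 = 534293 + 58624 = 592917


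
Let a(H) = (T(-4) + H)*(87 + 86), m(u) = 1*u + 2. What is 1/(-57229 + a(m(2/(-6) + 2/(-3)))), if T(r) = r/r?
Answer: -1/56883 ≈ -1.7580e-5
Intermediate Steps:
T(r) = 1
m(u) = 2 + u (m(u) = u + 2 = 2 + u)
a(H) = 173 + 173*H (a(H) = (1 + H)*(87 + 86) = (1 + H)*173 = 173 + 173*H)
1/(-57229 + a(m(2/(-6) + 2/(-3)))) = 1/(-57229 + (173 + 173*(2 + (2/(-6) + 2/(-3))))) = 1/(-57229 + (173 + 173*(2 + (2*(-⅙) + 2*(-⅓))))) = 1/(-57229 + (173 + 173*(2 + (-⅓ - ⅔)))) = 1/(-57229 + (173 + 173*(2 - 1))) = 1/(-57229 + (173 + 173*1)) = 1/(-57229 + (173 + 173)) = 1/(-57229 + 346) = 1/(-56883) = -1/56883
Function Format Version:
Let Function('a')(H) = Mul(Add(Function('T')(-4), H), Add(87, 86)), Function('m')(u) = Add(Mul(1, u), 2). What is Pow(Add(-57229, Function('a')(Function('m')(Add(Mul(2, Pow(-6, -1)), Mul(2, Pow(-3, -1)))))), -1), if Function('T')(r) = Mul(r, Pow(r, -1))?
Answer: Rational(-1, 56883) ≈ -1.7580e-5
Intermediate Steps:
Function('T')(r) = 1
Function('m')(u) = Add(2, u) (Function('m')(u) = Add(u, 2) = Add(2, u))
Function('a')(H) = Add(173, Mul(173, H)) (Function('a')(H) = Mul(Add(1, H), Add(87, 86)) = Mul(Add(1, H), 173) = Add(173, Mul(173, H)))
Pow(Add(-57229, Function('a')(Function('m')(Add(Mul(2, Pow(-6, -1)), Mul(2, Pow(-3, -1)))))), -1) = Pow(Add(-57229, Add(173, Mul(173, Add(2, Add(Mul(2, Pow(-6, -1)), Mul(2, Pow(-3, -1))))))), -1) = Pow(Add(-57229, Add(173, Mul(173, Add(2, Add(Mul(2, Rational(-1, 6)), Mul(2, Rational(-1, 3))))))), -1) = Pow(Add(-57229, Add(173, Mul(173, Add(2, Add(Rational(-1, 3), Rational(-2, 3)))))), -1) = Pow(Add(-57229, Add(173, Mul(173, Add(2, -1)))), -1) = Pow(Add(-57229, Add(173, Mul(173, 1))), -1) = Pow(Add(-57229, Add(173, 173)), -1) = Pow(Add(-57229, 346), -1) = Pow(-56883, -1) = Rational(-1, 56883)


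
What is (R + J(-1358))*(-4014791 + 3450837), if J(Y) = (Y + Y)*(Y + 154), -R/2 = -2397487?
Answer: -4548310440252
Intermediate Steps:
R = 4794974 (R = -2*(-2397487) = 4794974)
J(Y) = 2*Y*(154 + Y) (J(Y) = (2*Y)*(154 + Y) = 2*Y*(154 + Y))
(R + J(-1358))*(-4014791 + 3450837) = (4794974 + 2*(-1358)*(154 - 1358))*(-4014791 + 3450837) = (4794974 + 2*(-1358)*(-1204))*(-563954) = (4794974 + 3270064)*(-563954) = 8065038*(-563954) = -4548310440252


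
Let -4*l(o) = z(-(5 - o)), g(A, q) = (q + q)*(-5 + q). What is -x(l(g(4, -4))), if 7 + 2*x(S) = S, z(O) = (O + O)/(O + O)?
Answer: 29/8 ≈ 3.6250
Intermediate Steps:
z(O) = 1 (z(O) = (2*O)/((2*O)) = (2*O)*(1/(2*O)) = 1)
g(A, q) = 2*q*(-5 + q) (g(A, q) = (2*q)*(-5 + q) = 2*q*(-5 + q))
l(o) = -1/4 (l(o) = -1/4*1 = -1/4)
x(S) = -7/2 + S/2
-x(l(g(4, -4))) = -(-7/2 + (1/2)*(-1/4)) = -(-7/2 - 1/8) = -1*(-29/8) = 29/8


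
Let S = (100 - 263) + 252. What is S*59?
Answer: 5251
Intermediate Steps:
S = 89 (S = -163 + 252 = 89)
S*59 = 89*59 = 5251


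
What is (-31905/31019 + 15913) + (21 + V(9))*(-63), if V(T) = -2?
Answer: 456443699/31019 ≈ 14715.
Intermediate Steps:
(-31905/31019 + 15913) + (21 + V(9))*(-63) = (-31905/31019 + 15913) + (21 - 2)*(-63) = (-31905*1/31019 + 15913) + 19*(-63) = (-31905/31019 + 15913) - 1197 = 493573442/31019 - 1197 = 456443699/31019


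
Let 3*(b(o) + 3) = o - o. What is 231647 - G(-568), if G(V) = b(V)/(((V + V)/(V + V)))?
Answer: 231650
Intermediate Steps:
b(o) = -3 (b(o) = -3 + (o - o)/3 = -3 + (1/3)*0 = -3 + 0 = -3)
G(V) = -3 (G(V) = -3/((V + V)/(V + V)) = -3/((2*V)/((2*V))) = -3/((2*V)*(1/(2*V))) = -3/1 = -3*1 = -3)
231647 - G(-568) = 231647 - 1*(-3) = 231647 + 3 = 231650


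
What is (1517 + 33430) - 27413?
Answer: 7534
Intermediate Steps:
(1517 + 33430) - 27413 = 34947 - 27413 = 7534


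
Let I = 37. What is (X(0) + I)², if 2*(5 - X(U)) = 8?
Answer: 1444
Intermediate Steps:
X(U) = 1 (X(U) = 5 - ½*8 = 5 - 4 = 1)
(X(0) + I)² = (1 + 37)² = 38² = 1444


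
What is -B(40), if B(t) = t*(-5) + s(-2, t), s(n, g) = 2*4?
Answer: 192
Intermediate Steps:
s(n, g) = 8
B(t) = 8 - 5*t (B(t) = t*(-5) + 8 = -5*t + 8 = 8 - 5*t)
-B(40) = -(8 - 5*40) = -(8 - 200) = -1*(-192) = 192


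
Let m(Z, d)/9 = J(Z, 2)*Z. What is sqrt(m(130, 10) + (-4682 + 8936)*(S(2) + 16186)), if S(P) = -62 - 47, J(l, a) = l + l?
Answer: 3*sqrt(7632862) ≈ 8288.3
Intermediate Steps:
J(l, a) = 2*l
S(P) = -109
m(Z, d) = 18*Z**2 (m(Z, d) = 9*((2*Z)*Z) = 9*(2*Z**2) = 18*Z**2)
sqrt(m(130, 10) + (-4682 + 8936)*(S(2) + 16186)) = sqrt(18*130**2 + (-4682 + 8936)*(-109 + 16186)) = sqrt(18*16900 + 4254*16077) = sqrt(304200 + 68391558) = sqrt(68695758) = 3*sqrt(7632862)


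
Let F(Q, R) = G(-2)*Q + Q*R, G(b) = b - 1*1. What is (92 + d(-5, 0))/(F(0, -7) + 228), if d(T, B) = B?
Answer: 23/57 ≈ 0.40351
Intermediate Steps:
G(b) = -1 + b (G(b) = b - 1 = -1 + b)
F(Q, R) = -3*Q + Q*R (F(Q, R) = (-1 - 2)*Q + Q*R = -3*Q + Q*R)
(92 + d(-5, 0))/(F(0, -7) + 228) = (92 + 0)/(0*(-3 - 7) + 228) = 92/(0*(-10) + 228) = 92/(0 + 228) = 92/228 = 92*(1/228) = 23/57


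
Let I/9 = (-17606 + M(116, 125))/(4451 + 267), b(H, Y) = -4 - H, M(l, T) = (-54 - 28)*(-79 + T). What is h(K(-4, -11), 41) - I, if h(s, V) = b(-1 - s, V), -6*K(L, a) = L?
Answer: 38870/1011 ≈ 38.447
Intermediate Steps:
K(L, a) = -L/6
M(l, T) = 6478 - 82*T (M(l, T) = -82*(-79 + T) = 6478 - 82*T)
h(s, V) = -3 + s (h(s, V) = -4 - (-1 - s) = -4 + (1 + s) = -3 + s)
I = -13743/337 (I = 9*((-17606 + (6478 - 82*125))/(4451 + 267)) = 9*((-17606 + (6478 - 10250))/4718) = 9*((-17606 - 3772)*(1/4718)) = 9*(-21378*1/4718) = 9*(-1527/337) = -13743/337 ≈ -40.780)
h(K(-4, -11), 41) - I = (-3 - ⅙*(-4)) - 1*(-13743/337) = (-3 + ⅔) + 13743/337 = -7/3 + 13743/337 = 38870/1011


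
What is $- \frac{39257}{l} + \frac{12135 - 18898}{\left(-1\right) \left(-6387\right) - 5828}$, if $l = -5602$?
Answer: $- \frac{15941663}{3131518} \approx -5.0907$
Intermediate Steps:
$- \frac{39257}{l} + \frac{12135 - 18898}{\left(-1\right) \left(-6387\right) - 5828} = - \frac{39257}{-5602} + \frac{12135 - 18898}{\left(-1\right) \left(-6387\right) - 5828} = \left(-39257\right) \left(- \frac{1}{5602}\right) - \frac{6763}{6387 - 5828} = \frac{39257}{5602} - \frac{6763}{559} = - \frac{15941663}{3131518}$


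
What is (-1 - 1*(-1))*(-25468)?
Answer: 0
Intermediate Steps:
(-1 - 1*(-1))*(-25468) = (-1 + 1)*(-25468) = 0*(-25468) = 0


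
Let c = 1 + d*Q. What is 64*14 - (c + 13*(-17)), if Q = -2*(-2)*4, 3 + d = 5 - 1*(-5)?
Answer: 1004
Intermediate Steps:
d = 7 (d = -3 + (5 - 1*(-5)) = -3 + (5 + 5) = -3 + 10 = 7)
Q = 16 (Q = 4*4 = 16)
c = 113 (c = 1 + 7*16 = 1 + 112 = 113)
64*14 - (c + 13*(-17)) = 64*14 - (113 + 13*(-17)) = 896 - (113 - 221) = 896 - 1*(-108) = 896 + 108 = 1004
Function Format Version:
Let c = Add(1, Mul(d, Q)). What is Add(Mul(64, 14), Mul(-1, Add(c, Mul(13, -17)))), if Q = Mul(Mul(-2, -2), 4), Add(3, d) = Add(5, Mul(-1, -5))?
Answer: 1004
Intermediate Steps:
d = 7 (d = Add(-3, Add(5, Mul(-1, -5))) = Add(-3, Add(5, 5)) = Add(-3, 10) = 7)
Q = 16 (Q = Mul(4, 4) = 16)
c = 113 (c = Add(1, Mul(7, 16)) = Add(1, 112) = 113)
Add(Mul(64, 14), Mul(-1, Add(c, Mul(13, -17)))) = Add(Mul(64, 14), Mul(-1, Add(113, Mul(13, -17)))) = Add(896, Mul(-1, Add(113, -221))) = Add(896, Mul(-1, -108)) = Add(896, 108) = 1004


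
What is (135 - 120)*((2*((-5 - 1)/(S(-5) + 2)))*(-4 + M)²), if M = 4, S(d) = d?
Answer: 0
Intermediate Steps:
(135 - 120)*((2*((-5 - 1)/(S(-5) + 2)))*(-4 + M)²) = (135 - 120)*((2*((-5 - 1)/(-5 + 2)))*(-4 + 4)²) = 15*((2*(-6/(-3)))*0²) = 15*((2*(-6*(-⅓)))*0) = 15*((2*2)*0) = 15*(4*0) = 15*0 = 0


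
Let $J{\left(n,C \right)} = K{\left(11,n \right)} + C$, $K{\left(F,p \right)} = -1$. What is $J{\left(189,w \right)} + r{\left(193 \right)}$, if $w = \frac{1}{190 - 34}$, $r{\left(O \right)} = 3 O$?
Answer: $\frac{90169}{156} \approx 578.01$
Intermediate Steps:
$w = \frac{1}{156} \approx 0.0064103$
$J{\left(n,C \right)} = -1 + C$
$J{\left(189,w \right)} + r{\left(193 \right)} = \left(-1 + \frac{1}{156}\right) + 3 \cdot 193 = - \frac{155}{156} + 579 = \frac{90169}{156}$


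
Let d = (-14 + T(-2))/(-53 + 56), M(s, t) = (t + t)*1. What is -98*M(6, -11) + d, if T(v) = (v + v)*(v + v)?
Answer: 6470/3 ≈ 2156.7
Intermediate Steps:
M(s, t) = 2*t (M(s, t) = (2*t)*1 = 2*t)
T(v) = 4*v² (T(v) = (2*v)*(2*v) = 4*v²)
d = ⅔ (d = (-14 + 4*(-2)²)/(-53 + 56) = (-14 + 4*4)/3 = (-14 + 16)*(⅓) = 2*(⅓) = ⅔ ≈ 0.66667)
-98*M(6, -11) + d = -196*(-11) + ⅔ = -98*(-22) + ⅔ = 2156 + ⅔ = 6470/3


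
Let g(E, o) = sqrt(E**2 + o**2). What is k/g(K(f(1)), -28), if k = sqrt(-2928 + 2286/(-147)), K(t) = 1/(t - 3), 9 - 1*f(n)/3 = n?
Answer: 9*I*sqrt(5540909370)/345745 ≈ 1.9377*I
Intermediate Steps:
f(n) = 27 - 3*n
K(t) = 1/(-3 + t)
k = 3*I*sqrt(16026)/7 (k = sqrt(-2928 + 2286*(-1/147)) = sqrt(-2928 - 762/49) = sqrt(-144234/49) = 3*I*sqrt(16026)/7 ≈ 54.255*I)
k/g(K(f(1)), -28) = (3*I*sqrt(16026)/7)/(sqrt((1/(-3 + (27 - 3*1)))**2 + (-28)**2)) = (3*I*sqrt(16026)/7)/(sqrt((1/(-3 + (27 - 3)))**2 + 784)) = (3*I*sqrt(16026)/7)/(sqrt((1/(-3 + 24))**2 + 784)) = (3*I*sqrt(16026)/7)/(sqrt((1/21)**2 + 784)) = (3*I*sqrt(16026)/7)/(sqrt(1/441 + 784)) = (3*I*sqrt(16026)/7)/(sqrt(345745/441)) = (3*I*sqrt(16026)/7)/((sqrt(345745)/21)) = (3*I*sqrt(16026)/7)*(21*sqrt(345745)/345745) = 9*I*sqrt(5540909370)/345745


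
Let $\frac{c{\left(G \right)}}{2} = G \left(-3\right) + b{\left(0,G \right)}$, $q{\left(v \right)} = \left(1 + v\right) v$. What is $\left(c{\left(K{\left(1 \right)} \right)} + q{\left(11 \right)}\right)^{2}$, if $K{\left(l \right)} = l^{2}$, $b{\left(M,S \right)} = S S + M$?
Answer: $16384$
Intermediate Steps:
$b{\left(M,S \right)} = M + S^{2}$ ($b{\left(M,S \right)} = S^{2} + M = M + S^{2}$)
$q{\left(v \right)} = v \left(1 + v\right)$
$c{\left(G \right)} = - 6 G + 2 G^{2}$ ($c{\left(G \right)} = 2 \left(G \left(-3\right) + \left(0 + G^{2}\right)\right) = 2 \left(- 3 G + G^{2}\right) = 2 \left(G^{2} - 3 G\right) = - 6 G + 2 G^{2}$)
$\left(c{\left(K{\left(1 \right)} \right)} + q{\left(11 \right)}\right)^{2} = \left(2 \cdot 1^{2} \left(-3 + 1^{2}\right) + 11 \left(1 + 11\right)\right)^{2} = \left(2 \cdot 1 \left(-3 + 1\right) + 11 \cdot 12\right)^{2} = \left(2 \cdot 1 \left(-2\right) + 132\right)^{2} = \left(-4 + 132\right)^{2} = 128^{2} = 16384$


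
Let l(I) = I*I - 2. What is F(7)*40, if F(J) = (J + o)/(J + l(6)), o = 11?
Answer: 720/41 ≈ 17.561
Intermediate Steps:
l(I) = -2 + I² (l(I) = I² - 2 = -2 + I²)
F(J) = (11 + J)/(34 + J) (F(J) = (J + 11)/(J + (-2 + 6²)) = (11 + J)/(J + (-2 + 36)) = (11 + J)/(J + 34) = (11 + J)/(34 + J))
F(7)*40 = ((11 + 7)/(34 + 7))*40 = (18/41)*40 = 720/41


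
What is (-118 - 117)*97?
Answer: -22795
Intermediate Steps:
(-118 - 117)*97 = -235*97 = -22795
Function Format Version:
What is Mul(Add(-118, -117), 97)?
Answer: -22795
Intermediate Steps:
Mul(Add(-118, -117), 97) = Mul(-235, 97) = -22795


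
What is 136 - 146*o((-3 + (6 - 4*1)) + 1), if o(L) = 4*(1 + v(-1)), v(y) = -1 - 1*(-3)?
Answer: -1616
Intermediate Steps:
v(y) = 2 (v(y) = -1 + 3 = 2)
o(L) = 12 (o(L) = 4*(1 + 2) = 4*3 = 12)
136 - 146*o((-3 + (6 - 4*1)) + 1) = 136 - 146*12 = 136 - 1752 = -1616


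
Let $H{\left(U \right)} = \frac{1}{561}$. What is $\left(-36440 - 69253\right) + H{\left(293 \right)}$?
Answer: $- \frac{59293772}{561} \approx -1.0569 \cdot 10^{5}$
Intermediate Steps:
$H{\left(U \right)} = \frac{1}{561}$
$\left(-36440 - 69253\right) + H{\left(293 \right)} = \left(-36440 - 69253\right) + \frac{1}{561} = -105693 + \frac{1}{561} = - \frac{59293772}{561}$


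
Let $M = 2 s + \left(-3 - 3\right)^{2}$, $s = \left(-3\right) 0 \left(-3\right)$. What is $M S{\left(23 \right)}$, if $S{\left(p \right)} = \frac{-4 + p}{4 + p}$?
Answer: $\frac{76}{3} \approx 25.333$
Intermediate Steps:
$s = 0$ ($s = 0 \left(-3\right) = 0$)
$S{\left(p \right)} = \frac{-4 + p}{4 + p}$
$M = 36$ ($M = 2 \cdot 0 + \left(-3 - 3\right)^{2} = 0 + \left(-6\right)^{2} = 0 + 36 = 36$)
$M S{\left(23 \right)} = 36 \frac{-4 + 23}{4 + 23} = 36 \cdot \frac{1}{27} \cdot 19 = 36 \cdot \frac{19}{27} = \frac{76}{3}$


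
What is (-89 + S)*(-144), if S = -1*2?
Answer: 13104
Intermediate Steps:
S = -2
(-89 + S)*(-144) = (-89 - 2)*(-144) = -91*(-144) = 13104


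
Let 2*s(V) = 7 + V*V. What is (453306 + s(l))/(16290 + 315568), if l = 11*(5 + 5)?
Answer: 918719/663716 ≈ 1.3842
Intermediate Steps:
l = 110 (l = 11*10 = 110)
s(V) = 7/2 + V**2/2 (s(V) = (7 + V*V)/2 = (7 + V**2)/2 = 7/2 + V**2/2)
(453306 + s(l))/(16290 + 315568) = (453306 + (7/2 + (1/2)*110**2))/(16290 + 315568) = (453306 + (7/2 + (1/2)*12100))/331858 = (453306 + (7/2 + 6050))*(1/331858) = (453306 + 12107/2)*(1/331858) = (918719/2)*(1/331858) = 918719/663716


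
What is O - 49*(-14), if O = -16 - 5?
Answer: 665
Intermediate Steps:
O = -21
O - 49*(-14) = -21 - 49*(-14) = -21 + 686 = 665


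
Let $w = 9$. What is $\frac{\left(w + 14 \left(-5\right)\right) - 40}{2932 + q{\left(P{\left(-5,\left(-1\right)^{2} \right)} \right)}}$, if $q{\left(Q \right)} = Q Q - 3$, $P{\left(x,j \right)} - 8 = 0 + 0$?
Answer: $- \frac{101}{2993} \approx -0.033745$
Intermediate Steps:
$P{\left(x,j \right)} = 8$ ($P{\left(x,j \right)} = 8 + \left(0 + 0\right) = 8 + 0 = 8$)
$q{\left(Q \right)} = -3 + Q^{2}$ ($q{\left(Q \right)} = Q^{2} - 3 = -3 + Q^{2}$)
$\frac{\left(w + 14 \left(-5\right)\right) - 40}{2932 + q{\left(P{\left(-5,\left(-1\right)^{2} \right)} \right)}} = \frac{\left(9 + 14 \left(-5\right)\right) - 40}{2932 - \left(3 - 8^{2}\right)} = \frac{\left(9 - 70\right) - 40}{2932 + \left(-3 + 64\right)} = \frac{-61 - 40}{2932 + 61} = - \frac{101}{2993}$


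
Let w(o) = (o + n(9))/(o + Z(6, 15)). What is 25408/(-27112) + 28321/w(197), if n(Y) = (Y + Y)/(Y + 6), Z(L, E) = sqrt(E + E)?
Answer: 94537023549/3358499 + 141605*sqrt(30)/991 ≈ 28931.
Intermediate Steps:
Z(L, E) = sqrt(2)*sqrt(E) (Z(L, E) = sqrt(2*E) = sqrt(2)*sqrt(E))
n(Y) = 2*Y/(6 + Y) (n(Y) = (2*Y)/(6 + Y) = 2*Y/(6 + Y))
w(o) = (6/5 + o)/(o + sqrt(30)) (w(o) = (o + 2*9/(6 + 9))/(o + sqrt(2)*sqrt(15)) = (o + 2*9/15)/(o + sqrt(30)) = (o + 2*9*(1/15))/(o + sqrt(30)) = (o + 6/5)/(o + sqrt(30)) = (6/5 + o)/(o + sqrt(30)))
25408/(-27112) + 28321/w(197) = 25408/(-27112) + 28321/(((6/5 + 197)/(197 + sqrt(30)))) = 25408*(-1/27112) + 28321/(((991/5)/(197 + sqrt(30)))) = -3176/3389 + 28321/((991/(5*(197 + sqrt(30))))) = -3176/3389 + 28321*(985/991 + 5*sqrt(30)/991) = -3176/3389 + (27896185/991 + 141605*sqrt(30)/991) = 94537023549/3358499 + 141605*sqrt(30)/991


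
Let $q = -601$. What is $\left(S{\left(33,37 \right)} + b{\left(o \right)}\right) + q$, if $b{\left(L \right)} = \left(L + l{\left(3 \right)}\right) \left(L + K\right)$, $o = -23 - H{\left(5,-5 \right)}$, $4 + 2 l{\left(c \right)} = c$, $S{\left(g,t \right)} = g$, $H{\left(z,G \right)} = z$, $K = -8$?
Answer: $458$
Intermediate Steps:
$l{\left(c \right)} = -2 + \frac{c}{2}$
$o = -28$ ($o = -23 - 5 = -28$)
$b{\left(L \right)} = \left(-8 + L\right) \left(- \frac{1}{2} + L\right)$ ($b{\left(L \right)} = \left(L + \left(-2 + \frac{1}{2} \cdot 3\right)\right) \left(L - 8\right) = \left(L + \left(-2 + \frac{3}{2}\right)\right) \left(-8 + L\right) = \left(L - \frac{1}{2}\right) \left(-8 + L\right) = \left(- \frac{1}{2} + L\right) \left(-8 + L\right) = \left(-8 + L\right) \left(- \frac{1}{2} + L\right)$)
$\left(S{\left(33,37 \right)} + b{\left(o \right)}\right) + q = \left(33 + \left(4 + \left(-28\right)^{2} - -238\right)\right) - 601 = \left(33 + \left(4 + 784 + 238\right)\right) - 601 = \left(33 + 1026\right) - 601 = 1059 - 601 = 458$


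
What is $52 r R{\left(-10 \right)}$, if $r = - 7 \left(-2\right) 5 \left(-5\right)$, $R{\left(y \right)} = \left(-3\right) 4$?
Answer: $218400$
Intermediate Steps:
$R{\left(y \right)} = -12$
$r = -350$ ($r = - 7 \left(\left(-10\right) \left(-5\right)\right) = \left(-7\right) 50 = -350$)
$52 r R{\left(-10 \right)} = 52 \left(-350\right) \left(-12\right) = \left(-18200\right) \left(-12\right) = 218400$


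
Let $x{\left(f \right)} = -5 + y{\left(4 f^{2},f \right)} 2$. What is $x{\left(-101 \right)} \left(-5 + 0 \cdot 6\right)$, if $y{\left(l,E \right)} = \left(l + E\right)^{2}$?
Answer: $-16567342065$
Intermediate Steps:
$y{\left(l,E \right)} = \left(E + l\right)^{2}$
$x{\left(f \right)} = -5 + 2 \left(f + 4 f^{2}\right)^{2}$ ($x{\left(f \right)} = -5 + \left(f + 4 f^{2}\right)^{2} \cdot 2 = -5 + 2 \left(f + 4 f^{2}\right)^{2}$)
$x{\left(-101 \right)} \left(-5 + 0 \cdot 6\right) = \left(-5 + 2 \left(-101\right)^{2} \left(1 + 4 \left(-101\right)\right)^{2}\right) \left(-5 + 0 \cdot 6\right) = \left(-5 + 2 \cdot 10201 \left(1 - 404\right)^{2}\right) \left(-5 + 0\right) = \left(-5 + 2 \cdot 10201 \left(-403\right)^{2}\right) \left(-5\right) = \left(-5 + 2 \cdot 10201 \cdot 162409\right) \left(-5\right) = \left(-5 + 3313468418\right) \left(-5\right) = 3313468413 \left(-5\right) = -16567342065$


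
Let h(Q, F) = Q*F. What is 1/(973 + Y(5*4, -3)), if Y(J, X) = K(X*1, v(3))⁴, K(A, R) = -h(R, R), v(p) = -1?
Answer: 1/974 ≈ 0.0010267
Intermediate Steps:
h(Q, F) = F*Q
K(A, R) = -R² (K(A, R) = -R*R = -R²)
Y(J, X) = 1 (Y(J, X) = (-1*(-1)²)⁴ = (-1*1)⁴ = (-1)⁴ = 1)
1/(973 + Y(5*4, -3)) = 1/(973 + 1) = 1/974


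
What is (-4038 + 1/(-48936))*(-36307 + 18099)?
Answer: 449745723044/6117 ≈ 7.3524e+7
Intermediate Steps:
(-4038 + 1/(-48936))*(-36307 + 18099) = (-4038 - 1/48936)*(-18208) = -197603569/48936*(-18208) = 449745723044/6117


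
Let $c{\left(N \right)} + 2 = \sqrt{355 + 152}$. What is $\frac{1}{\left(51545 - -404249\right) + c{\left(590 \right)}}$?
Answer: $\frac{455792}{207746346757} - \frac{13 \sqrt{3}}{207746346757} \approx 2.1939 \cdot 10^{-6}$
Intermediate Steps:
$c{\left(N \right)} = -2 + 13 \sqrt{3}$ ($c{\left(N \right)} = -2 + \sqrt{355 + 152} = -2 + \sqrt{507} = -2 + 13 \sqrt{3}$)
$\frac{1}{\left(51545 - -404249\right) + c{\left(590 \right)}} = \frac{1}{\left(51545 - -404249\right) - \left(2 - 13 \sqrt{3}\right)} = \frac{1}{\left(51545 + 404249\right) - \left(2 - 13 \sqrt{3}\right)} = \frac{1}{455794 - \left(2 - 13 \sqrt{3}\right)} = \frac{1}{455792 + 13 \sqrt{3}}$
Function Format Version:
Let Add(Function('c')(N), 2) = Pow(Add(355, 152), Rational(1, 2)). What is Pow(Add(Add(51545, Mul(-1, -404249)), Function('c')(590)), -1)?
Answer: Add(Rational(455792, 207746346757), Mul(Rational(-13, 207746346757), Pow(3, Rational(1, 2)))) ≈ 2.1939e-6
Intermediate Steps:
Function('c')(N) = Add(-2, Mul(13, Pow(3, Rational(1, 2)))) (Function('c')(N) = Add(-2, Pow(Add(355, 152), Rational(1, 2))) = Add(-2, Pow(507, Rational(1, 2))) = Add(-2, Mul(13, Pow(3, Rational(1, 2)))))
Pow(Add(Add(51545, Mul(-1, -404249)), Function('c')(590)), -1) = Pow(Add(Add(51545, Mul(-1, -404249)), Add(-2, Mul(13, Pow(3, Rational(1, 2))))), -1) = Pow(Add(Add(51545, 404249), Add(-2, Mul(13, Pow(3, Rational(1, 2))))), -1) = Pow(Add(455794, Add(-2, Mul(13, Pow(3, Rational(1, 2))))), -1) = Pow(Add(455792, Mul(13, Pow(3, Rational(1, 2)))), -1)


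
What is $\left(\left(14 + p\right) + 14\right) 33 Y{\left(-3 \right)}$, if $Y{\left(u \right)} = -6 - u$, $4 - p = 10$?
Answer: $-2178$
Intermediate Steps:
$p = -6$ ($p = 4 - 10 = -6$)
$\left(\left(14 + p\right) + 14\right) 33 Y{\left(-3 \right)} = \left(\left(14 - 6\right) + 14\right) 33 \left(-6 - -3\right) = \left(8 + 14\right) 33 \left(-6 + 3\right) = 22 \cdot 33 \left(-3\right) = 726 \left(-3\right) = -2178$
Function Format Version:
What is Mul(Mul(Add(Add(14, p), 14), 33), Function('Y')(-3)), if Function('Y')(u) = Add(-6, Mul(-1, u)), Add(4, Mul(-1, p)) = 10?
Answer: -2178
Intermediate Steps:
p = -6 (p = Add(4, Mul(-1, 10)) = Add(4, -10) = -6)
Mul(Mul(Add(Add(14, p), 14), 33), Function('Y')(-3)) = Mul(Mul(Add(Add(14, -6), 14), 33), Add(-6, Mul(-1, -3))) = Mul(Mul(Add(8, 14), 33), Add(-6, 3)) = Mul(Mul(22, 33), -3) = Mul(726, -3) = -2178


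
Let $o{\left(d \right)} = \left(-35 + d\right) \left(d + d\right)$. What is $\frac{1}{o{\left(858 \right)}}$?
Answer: $\frac{1}{1412268} \approx 7.0808 \cdot 10^{-7}$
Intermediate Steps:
$o{\left(d \right)} = 2 d \left(-35 + d\right)$ ($o{\left(d \right)} = \left(-35 + d\right) 2 d = 2 d \left(-35 + d\right)$)
$\frac{1}{o{\left(858 \right)}} = \frac{1}{2 \cdot 858 \left(-35 + 858\right)} = \frac{1}{2 \cdot 858 \cdot 823} = \frac{1}{1412268}$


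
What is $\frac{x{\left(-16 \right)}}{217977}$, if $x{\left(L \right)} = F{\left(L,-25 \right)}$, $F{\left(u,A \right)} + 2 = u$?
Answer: $- \frac{6}{72659} \approx -8.2577 \cdot 10^{-5}$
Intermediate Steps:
$F{\left(u,A \right)} = -2 + u$
$x{\left(L \right)} = -2 + L$
$\frac{x{\left(-16 \right)}}{217977} = \frac{-2 - 16}{217977} = \left(-18\right) \frac{1}{217977} = - \frac{6}{72659}$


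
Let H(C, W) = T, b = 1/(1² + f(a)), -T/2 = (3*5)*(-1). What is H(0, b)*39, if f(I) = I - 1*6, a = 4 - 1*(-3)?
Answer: 1170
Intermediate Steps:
a = 7 (a = 4 + 3 = 7)
f(I) = -6 + I (f(I) = I - 6 = -6 + I)
T = 30 (T = -2*3*5*(-1) = -30*(-1) = -2*(-15) = 30)
b = ½ (b = 1/(1² + (-6 + 7)) = 1/(1 + 1) = 1/2 = ½ ≈ 0.50000)
H(C, W) = 30
H(0, b)*39 = 30*39 = 1170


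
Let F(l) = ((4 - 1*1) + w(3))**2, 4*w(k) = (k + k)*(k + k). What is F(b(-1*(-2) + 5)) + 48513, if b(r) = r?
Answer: 48657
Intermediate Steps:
w(k) = k**2 (w(k) = ((k + k)*(k + k))/4 = ((2*k)*(2*k))/4 = (4*k**2)/4 = k**2)
F(l) = 144 (F(l) = ((4 - 1*1) + 3**2)**2 = ((4 - 1) + 9)**2 = (3 + 9)**2 = 12**2 = 144)
F(b(-1*(-2) + 5)) + 48513 = 144 + 48513 = 48657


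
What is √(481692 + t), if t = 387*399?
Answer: √636105 ≈ 797.56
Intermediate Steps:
t = 154413
√(481692 + t) = √(481692 + 154413) = √636105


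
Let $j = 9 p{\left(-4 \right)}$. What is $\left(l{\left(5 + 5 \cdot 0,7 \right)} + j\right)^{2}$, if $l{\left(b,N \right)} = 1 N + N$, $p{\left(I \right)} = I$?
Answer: $484$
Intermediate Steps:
$l{\left(b,N \right)} = 2 N$ ($l{\left(b,N \right)} = N + N = 2 N$)
$j = -36$ ($j = 9 \left(-4\right) = -36$)
$\left(l{\left(5 + 5 \cdot 0,7 \right)} + j\right)^{2} = \left(2 \cdot 7 - 36\right)^{2} = \left(14 - 36\right)^{2} = \left(-22\right)^{2} = 484$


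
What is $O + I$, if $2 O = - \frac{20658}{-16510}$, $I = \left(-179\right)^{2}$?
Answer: $\frac{529007239}{16510} \approx 32042.0$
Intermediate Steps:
$I = 32041$
$O = \frac{10329}{16510}$ ($O = \frac{\left(-20658\right) \frac{1}{-16510}}{2} = \frac{\left(-20658\right) \left(- \frac{1}{16510}\right)}{2} = \frac{1}{2} \cdot \frac{10329}{8255} = \frac{10329}{16510} \approx 0.62562$)
$O + I = \frac{10329}{16510} + 32041 = \frac{529007239}{16510}$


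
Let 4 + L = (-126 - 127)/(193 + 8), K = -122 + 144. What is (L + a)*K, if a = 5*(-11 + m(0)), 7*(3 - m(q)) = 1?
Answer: -1423048/1407 ≈ -1011.4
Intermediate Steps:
m(q) = 20/7 (m(q) = 3 - ⅐*1 = 3 - ⅐ = 20/7)
K = 22
a = -285/7 (a = 5*(-11 + 20/7) = 5*(-57/7) = -285/7 ≈ -40.714)
L = -1057/201 (L = -4 + (-126 - 127)/(193 + 8) = -4 - 253/201 = -1057/201 ≈ -5.2587)
(L + a)*K = (-1057/201 - 285/7)*22 = -64684/1407*22 = -1423048/1407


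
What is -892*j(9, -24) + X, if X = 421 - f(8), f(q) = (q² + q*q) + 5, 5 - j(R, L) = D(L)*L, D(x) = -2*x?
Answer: -1031756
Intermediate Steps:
j(R, L) = 5 + 2*L² (j(R, L) = 5 - (-2*L)*L = 5 - (-2)*L² = 5 + 2*L²)
f(q) = 5 + 2*q² (f(q) = (q² + q²) + 5 = 2*q² + 5 = 5 + 2*q²)
X = 288 (X = 421 - (5 + 2*8²) = 421 - (5 + 2*64) = 421 - (5 + 128) = 421 - 1*133 = 421 - 133 = 288)
-892*j(9, -24) + X = -892*(5 + 2*(-24)²) + 288 = -892*(5 + 2*576) + 288 = -892*(5 + 1152) + 288 = -892*1157 + 288 = -1032044 + 288 = -1031756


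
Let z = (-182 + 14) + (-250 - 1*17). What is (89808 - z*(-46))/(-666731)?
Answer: -69798/666731 ≈ -0.10469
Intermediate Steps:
z = -435 (z = -168 + (-250 - 17) = -168 - 267 = -435)
(89808 - z*(-46))/(-666731) = (89808 - (-435)*(-46))/(-666731) = (89808 - 1*20010)*(-1/666731) = (89808 - 20010)*(-1/666731) = 69798*(-1/666731) = -69798/666731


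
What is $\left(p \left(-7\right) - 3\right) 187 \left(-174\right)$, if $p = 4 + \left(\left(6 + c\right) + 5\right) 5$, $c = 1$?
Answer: $14674638$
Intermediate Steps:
$p = 64$ ($p = 4 + \left(\left(6 + 1\right) + 5\right) 5 = 4 + \left(7 + 5\right) 5 = 4 + 12 \cdot 5 = 4 + 60 = 64$)
$\left(p \left(-7\right) - 3\right) 187 \left(-174\right) = \left(64 \left(-7\right) - 3\right) 187 \left(-174\right) = \left(-448 - 3\right) 187 \left(-174\right) = \left(-451\right) 187 \left(-174\right) = \left(-84337\right) \left(-174\right) = 14674638$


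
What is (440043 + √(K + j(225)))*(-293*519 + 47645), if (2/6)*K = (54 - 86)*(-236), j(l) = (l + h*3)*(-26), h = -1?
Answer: -45950170146 - 626532*√469 ≈ -4.5964e+10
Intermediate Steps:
j(l) = 78 - 26*l (j(l) = (l - 1*3)*(-26) = (l - 3)*(-26) = (-3 + l)*(-26) = 78 - 26*l)
K = 22656 (K = 3*((54 - 86)*(-236)) = 3*(-32*(-236)) = 3*7552 = 22656)
(440043 + √(K + j(225)))*(-293*519 + 47645) = (440043 + √(22656 + (78 - 26*225)))*(-293*519 + 47645) = (440043 + √(22656 + (78 - 5850)))*(-152067 + 47645) = (440043 + √(22656 - 5772))*(-104422) = (440043 + √16884)*(-104422) = (440043 + 6*√469)*(-104422) = -45950170146 - 626532*√469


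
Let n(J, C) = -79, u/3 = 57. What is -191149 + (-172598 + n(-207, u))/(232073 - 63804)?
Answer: -32164623758/168269 ≈ -1.9115e+5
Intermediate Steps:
u = 171 (u = 3*57 = 171)
-191149 + (-172598 + n(-207, u))/(232073 - 63804) = -191149 + (-172598 - 79)/(232073 - 63804) = -191149 - 172677/168269 = -32164623758/168269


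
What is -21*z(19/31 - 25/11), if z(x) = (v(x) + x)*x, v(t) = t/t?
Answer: -2674350/116281 ≈ -22.999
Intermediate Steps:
v(t) = 1
z(x) = x*(1 + x) (z(x) = (1 + x)*x = x*(1 + x))
-21*z(19/31 - 25/11) = -21*(19/31 - 25/11)*(1 + (19/31 - 25/11)) = -(-11886)*(1 - 566/341)/341 = -(-11886)*(-225)/(341*341) = -21*127350/116281 = -2674350/116281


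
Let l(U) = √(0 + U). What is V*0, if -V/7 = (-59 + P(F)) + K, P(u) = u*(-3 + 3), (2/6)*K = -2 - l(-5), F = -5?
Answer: 0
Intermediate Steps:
l(U) = √U
K = -6 - 3*I*√5 (K = 3*(-2 - √(-5)) = 3*(-2 - I*√5) = -6 - 3*I*√5 ≈ -6.0 - 6.7082*I)
P(u) = 0 (P(u) = u*0 = 0)
V = 455 + 21*I*√5 (V = -7*((-59 + 0) + (-6 - 3*I*√5)) = -7*(-59 + (-6 - 3*I*√5)) = -7*(-65 - 3*I*√5) = 455 + 21*I*√5 ≈ 455.0 + 46.957*I)
V*0 = (455 + 21*I*√5)*0 = 0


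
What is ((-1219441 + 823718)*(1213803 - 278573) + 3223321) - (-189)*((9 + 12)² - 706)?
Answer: -370088848054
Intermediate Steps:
((-1219441 + 823718)*(1213803 - 278573) + 3223321) - (-189)*((9 + 12)² - 706) = (-395723*935230 + 3223321) - (-189)*(21² - 706) = (-370092021290 + 3223321) - (-189)*(441 - 706) = -370088797969 - (-189)*(-265) = -370088797969 - 1*50085 = -370088797969 - 50085 = -370088848054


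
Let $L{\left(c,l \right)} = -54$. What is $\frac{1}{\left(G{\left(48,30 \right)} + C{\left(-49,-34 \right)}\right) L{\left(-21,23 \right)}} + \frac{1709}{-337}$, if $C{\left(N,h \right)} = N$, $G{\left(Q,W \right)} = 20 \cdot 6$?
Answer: $- \frac{6552643}{1292058} \approx -5.0715$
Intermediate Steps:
$G{\left(Q,W \right)} = 120$
$\frac{1}{\left(G{\left(48,30 \right)} + C{\left(-49,-34 \right)}\right) L{\left(-21,23 \right)}} + \frac{1709}{-337} = \frac{1}{\left(120 - 49\right) \left(-54\right)} + \frac{1709}{-337} = \frac{1}{71} \left(- \frac{1}{54}\right) + 1709 \left(- \frac{1}{337}\right) = \frac{1}{71} \left(- \frac{1}{54}\right) - \frac{1709}{337} = - \frac{1}{3834} - \frac{1709}{337} = - \frac{6552643}{1292058}$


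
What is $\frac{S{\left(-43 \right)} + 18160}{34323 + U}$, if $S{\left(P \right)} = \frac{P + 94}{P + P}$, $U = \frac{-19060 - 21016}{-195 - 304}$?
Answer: $\frac{779292791}{1476383758} \approx 0.52784$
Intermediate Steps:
$U = \frac{40076}{499}$ ($U = - \frac{40076}{-499} = \left(-40076\right) \left(- \frac{1}{499}\right) = \frac{40076}{499} \approx 80.313$)
$S{\left(P \right)} = \frac{94 + P}{2 P}$
$\frac{S{\left(-43 \right)} + 18160}{34323 + U} = \frac{\frac{94 - 43}{2 \left(-43\right)} + 18160}{34323 + \frac{40076}{499}} = \frac{\frac{1}{2} \left(- \frac{1}{43}\right) 51 + 18160}{\frac{17167253}{499}} = \left(- \frac{51}{86} + 18160\right) \frac{499}{17167253} = \frac{1561709}{86} \cdot \frac{499}{17167253} = \frac{779292791}{1476383758}$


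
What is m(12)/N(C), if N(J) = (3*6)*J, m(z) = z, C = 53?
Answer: 2/159 ≈ 0.012579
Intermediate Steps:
N(J) = 18*J
m(12)/N(C) = 12/((18*53)) = 12/954 = 12*(1/954) = 2/159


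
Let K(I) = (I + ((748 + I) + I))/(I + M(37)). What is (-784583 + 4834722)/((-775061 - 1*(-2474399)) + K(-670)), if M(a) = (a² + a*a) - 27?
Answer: 8266333699/3468347596 ≈ 2.3834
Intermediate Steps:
M(a) = -27 + 2*a² (M(a) = (a² + a²) - 27 = 2*a² - 27 = -27 + 2*a²)
K(I) = (748 + 3*I)/(2711 + I) (K(I) = (I + ((748 + I) + I))/(I + (-27 + 2*37²)) = (I + (748 + 2*I))/(I + (-27 + 2*1369)) = (748 + 3*I)/(I + (-27 + 2738)) = (748 + 3*I)/(I + 2711) = (748 + 3*I)/(2711 + I))
(-784583 + 4834722)/((-775061 - 1*(-2474399)) + K(-670)) = (-784583 + 4834722)/((-775061 - 1*(-2474399)) + (748 + 3*(-670))/(2711 - 670)) = 4050139/((-775061 + 2474399) + (748 - 2010)/2041) = 4050139/(1699338 + (1/2041)*(-1262)) = 4050139/(1699338 - 1262/2041) = 4050139/(3468347596/2041) = 4050139*(2041/3468347596) = 8266333699/3468347596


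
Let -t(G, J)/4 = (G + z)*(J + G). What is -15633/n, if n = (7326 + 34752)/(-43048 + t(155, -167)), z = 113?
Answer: 78644412/7013 ≈ 11214.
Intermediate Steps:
t(G, J) = -4*(113 + G)*(G + J) (t(G, J) = -4*(G + 113)*(J + G) = -4*(113 + G)*(G + J))
n = -21039/15092 (n = (7326 + 34752)/(-43048 + (-452*155 - 452*(-167) - 4*155² - 4*155*(-167))) = 42078/(-43048 + (-70060 + 75484 - 4*24025 + 103540)) = 42078/(-43048 + (-70060 + 75484 - 96100 + 103540)) = 42078/(-43048 + 12864) = 42078/(-30184) = 42078*(-1/30184) = -21039/15092 ≈ -1.3941)
-15633/n = -15633/(-21039/15092) = -15633*(-15092/21039) = 78644412/7013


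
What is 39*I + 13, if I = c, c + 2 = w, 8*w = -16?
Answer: -143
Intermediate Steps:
w = -2 (w = (⅛)*(-16) = -2)
c = -4 (c = -2 - 2 = -4)
I = -4
39*I + 13 = 39*(-4) + 13 = -156 + 13 = -143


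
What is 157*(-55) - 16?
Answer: -8651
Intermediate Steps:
157*(-55) - 16 = -8635 - 16 = -8651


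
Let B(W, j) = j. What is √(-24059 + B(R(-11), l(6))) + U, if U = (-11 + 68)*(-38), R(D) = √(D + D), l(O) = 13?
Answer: -2166 + I*√24046 ≈ -2166.0 + 155.07*I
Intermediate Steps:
R(D) = √2*√D (R(D) = √(2*D) = √2*√D)
U = -2166 (U = 57*(-38) = -2166)
√(-24059 + B(R(-11), l(6))) + U = √(-24059 + 13) - 2166 = √(-24046) - 2166 = I*√24046 - 2166 = -2166 + I*√24046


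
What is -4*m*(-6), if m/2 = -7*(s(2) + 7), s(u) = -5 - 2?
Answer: 0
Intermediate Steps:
s(u) = -7
m = 0 (m = 2*(-7*(-7 + 7)) = 2*(-7*0) = 2*0 = 0)
-4*m*(-6) = -4*0*(-6) = 0*(-6) = 0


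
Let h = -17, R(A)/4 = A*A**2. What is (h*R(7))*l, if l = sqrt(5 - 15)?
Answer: -23324*I*sqrt(10) ≈ -73757.0*I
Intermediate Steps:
l = I*sqrt(10) (l = sqrt(-10) = I*sqrt(10) ≈ 3.1623*I)
R(A) = 4*A**3 (R(A) = 4*(A*A**2) = 4*A**3)
(h*R(7))*l = (-68*7**3)*(I*sqrt(10)) = (-68*343)*(I*sqrt(10)) = (-17*1372)*(I*sqrt(10)) = -23324*I*sqrt(10)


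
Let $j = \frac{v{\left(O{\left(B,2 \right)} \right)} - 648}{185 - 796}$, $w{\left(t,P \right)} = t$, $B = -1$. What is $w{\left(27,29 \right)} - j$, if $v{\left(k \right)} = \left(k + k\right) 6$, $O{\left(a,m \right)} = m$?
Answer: $\frac{1221}{47} \approx 25.979$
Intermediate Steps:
$v{\left(k \right)} = 12 k$ ($v{\left(k \right)} = 2 k 6 = 12 k$)
$j = \frac{48}{47}$ ($j = \frac{12 \cdot 2 - 648}{185 - 796} = \frac{24 - 648}{-611} = \left(-624\right) \left(- \frac{1}{611}\right) = \frac{48}{47} \approx 1.0213$)
$w{\left(27,29 \right)} - j = 27 - \frac{48}{47} = \frac{1221}{47}$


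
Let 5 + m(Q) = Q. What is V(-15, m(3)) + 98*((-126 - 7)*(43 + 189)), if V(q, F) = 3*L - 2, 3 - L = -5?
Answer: -3023866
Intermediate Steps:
L = 8 (L = 3 - 1*(-5) = 3 + 5 = 8)
m(Q) = -5 + Q
V(q, F) = 22 (V(q, F) = 3*8 - 2 = 24 - 2 = 22)
V(-15, m(3)) + 98*((-126 - 7)*(43 + 189)) = 22 + 98*((-126 - 7)*(43 + 189)) = 22 + 98*(-133*232) = 22 + 98*(-30856) = 22 - 3023888 = -3023866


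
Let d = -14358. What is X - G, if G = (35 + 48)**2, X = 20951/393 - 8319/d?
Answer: -12856145047/1880898 ≈ -6835.1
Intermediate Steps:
X = 101361275/1880898 (X = 20951/393 - 8319/(-14358) = 20951*(1/393) - 8319*(-1/14358) = 20951/393 + 2773/4786 = 101361275/1880898 ≈ 53.890)
G = 6889 (G = 83**2 = 6889)
X - G = 101361275/1880898 - 1*6889 = 101361275/1880898 - 6889 = -12856145047/1880898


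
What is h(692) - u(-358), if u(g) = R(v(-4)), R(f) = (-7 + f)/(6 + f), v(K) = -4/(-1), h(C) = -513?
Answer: -5127/10 ≈ -512.70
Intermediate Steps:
v(K) = 4 (v(K) = -4*(-1) = 4)
R(f) = (-7 + f)/(6 + f)
u(g) = -3/10 (u(g) = (-7 + 4)/(6 + 4) = -3/10)
h(692) - u(-358) = -513 - 1*(-3/10) = -513 + 3/10 = -5127/10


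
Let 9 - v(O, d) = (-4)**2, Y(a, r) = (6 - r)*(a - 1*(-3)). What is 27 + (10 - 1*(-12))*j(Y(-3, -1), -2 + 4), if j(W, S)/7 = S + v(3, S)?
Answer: -743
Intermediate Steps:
Y(a, r) = (3 + a)*(6 - r) (Y(a, r) = (6 - r)*(a + 3) = (6 - r)*(3 + a) = (3 + a)*(6 - r))
v(O, d) = -7 (v(O, d) = 9 - 1*(-4)**2 = 9 - 1*16 = 9 - 16 = -7)
j(W, S) = -49 + 7*S (j(W, S) = 7*(S - 7) = 7*(-7 + S) = -49 + 7*S)
27 + (10 - 1*(-12))*j(Y(-3, -1), -2 + 4) = 27 + (10 - 1*(-12))*(-49 + 7*(-2 + 4)) = 27 + (10 + 12)*(-49 + 7*2) = 27 + 22*(-49 + 14) = 27 + 22*(-35) = 27 - 770 = -743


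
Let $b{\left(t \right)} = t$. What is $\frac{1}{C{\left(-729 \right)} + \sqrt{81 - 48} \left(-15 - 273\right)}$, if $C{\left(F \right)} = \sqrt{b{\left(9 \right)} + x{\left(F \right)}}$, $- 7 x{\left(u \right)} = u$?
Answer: $\frac{7}{6 \left(\sqrt{154} - 336 \sqrt{33}\right)} \approx -0.00060835$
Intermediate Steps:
$x{\left(u \right)} = - \frac{u}{7}$
$C{\left(F \right)} = \sqrt{9 - \frac{F}{7}}$
$\frac{1}{C{\left(-729 \right)} + \sqrt{81 - 48} \left(-15 - 273\right)} = \frac{1}{\frac{\sqrt{441 - -5103}}{7} + \sqrt{81 - 48} \left(-15 - 273\right)} = \frac{1}{\frac{\sqrt{441 + 5103}}{7} + \sqrt{33} \left(-288\right)} = \frac{1}{\frac{\sqrt{5544}}{7} - 288 \sqrt{33}} = \frac{1}{\frac{6 \sqrt{154}}{7} - 288 \sqrt{33}} = \frac{1}{- 288 \sqrt{33} + \frac{6 \sqrt{154}}{7}}$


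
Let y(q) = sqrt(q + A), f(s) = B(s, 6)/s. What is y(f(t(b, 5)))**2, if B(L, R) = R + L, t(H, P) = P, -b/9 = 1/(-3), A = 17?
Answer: 96/5 ≈ 19.200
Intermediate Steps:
b = 3 (b = -9/(-3) = -9*(-1)/3 = -9*(-1/3) = 3)
B(L, R) = L + R
f(s) = (6 + s)/s (f(s) = (s + 6)/s = (6 + s)/s)
y(q) = sqrt(17 + q) (y(q) = sqrt(q + 17) = sqrt(17 + q))
y(f(t(b, 5)))**2 = (sqrt(17 + (6 + 5)/5))**2 = (sqrt(17 + (1/5)*11))**2 = (sqrt(17 + 11/5))**2 = (sqrt(96/5))**2 = (4*sqrt(30)/5)**2 = 96/5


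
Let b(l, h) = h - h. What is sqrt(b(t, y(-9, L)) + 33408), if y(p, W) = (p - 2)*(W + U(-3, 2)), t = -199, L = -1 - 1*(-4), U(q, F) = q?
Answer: 24*sqrt(58) ≈ 182.78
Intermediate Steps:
L = 3 (L = -1 + 4 = 3)
y(p, W) = (-3 + W)*(-2 + p) (y(p, W) = (p - 2)*(W - 3) = (-2 + p)*(-3 + W) = (-3 + W)*(-2 + p))
b(l, h) = 0
sqrt(b(t, y(-9, L)) + 33408) = sqrt(0 + 33408) = sqrt(33408) = 24*sqrt(58)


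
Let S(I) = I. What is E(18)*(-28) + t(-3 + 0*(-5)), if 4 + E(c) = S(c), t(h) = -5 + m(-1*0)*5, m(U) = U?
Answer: -397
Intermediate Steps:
t(h) = -5 (t(h) = -5 - 1*0*5 = -5 + 0*5 = -5 + 0 = -5)
E(c) = -4 + c
E(18)*(-28) + t(-3 + 0*(-5)) = (-4 + 18)*(-28) - 5 = 14*(-28) - 5 = -392 - 5 = -397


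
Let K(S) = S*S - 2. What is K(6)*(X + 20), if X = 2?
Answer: 748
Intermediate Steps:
K(S) = -2 + S² (K(S) = S² - 2 = -2 + S²)
K(6)*(X + 20) = (-2 + 6²)*(2 + 20) = (-2 + 36)*22 = 34*22 = 748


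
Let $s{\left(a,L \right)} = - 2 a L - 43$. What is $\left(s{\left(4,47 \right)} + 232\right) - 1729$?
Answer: $-1916$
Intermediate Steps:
$s{\left(a,L \right)} = -43 - 2 L a$ ($s{\left(a,L \right)} = - 2 L a - 43 = -43 - 2 L a$)
$\left(s{\left(4,47 \right)} + 232\right) - 1729 = \left(\left(-43 - 94 \cdot 4\right) + 232\right) - 1729 = \left(\left(-43 - 376\right) + 232\right) - 1729 = \left(-419 + 232\right) - 1729 = -187 - 1729 = -1916$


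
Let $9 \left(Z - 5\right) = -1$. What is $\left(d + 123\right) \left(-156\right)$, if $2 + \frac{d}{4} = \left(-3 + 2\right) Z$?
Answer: $- \frac{44668}{3} \approx -14889.0$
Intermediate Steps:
$Z = \frac{44}{9}$ ($Z = 5 + \frac{1}{9} \left(-1\right) = 5 - \frac{1}{9} = \frac{44}{9} \approx 4.8889$)
$d = - \frac{248}{9}$ ($d = -8 + 4 \left(-3 + 2\right) \frac{44}{9} = -8 + 4 \left(\left(-1\right) \frac{44}{9}\right) = -8 + 4 \left(- \frac{44}{9}\right) = -8 - \frac{176}{9} = - \frac{248}{9} \approx -27.556$)
$\left(d + 123\right) \left(-156\right) = \left(- \frac{248}{9} + 123\right) \left(-156\right) = \frac{859}{9} \left(-156\right) = - \frac{44668}{3}$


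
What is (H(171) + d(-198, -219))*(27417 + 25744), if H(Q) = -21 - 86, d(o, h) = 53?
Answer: -2870694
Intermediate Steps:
H(Q) = -107
(H(171) + d(-198, -219))*(27417 + 25744) = (-107 + 53)*(27417 + 25744) = -54*53161 = -2870694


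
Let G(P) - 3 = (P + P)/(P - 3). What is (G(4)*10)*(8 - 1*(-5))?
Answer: 1430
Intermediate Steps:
G(P) = 3 + 2*P/(-3 + P) (G(P) = 3 + (P + P)/(P - 3) = 3 + (2*P)/(-3 + P) = 3 + 2*P/(-3 + P))
(G(4)*10)*(8 - 1*(-5)) = (((-9 + 5*4)/(-3 + 4))*10)*(8 - 1*(-5)) = (((-9 + 20)/1)*10)*(8 + 5) = ((1*11)*10)*13 = (11*10)*13 = 110*13 = 1430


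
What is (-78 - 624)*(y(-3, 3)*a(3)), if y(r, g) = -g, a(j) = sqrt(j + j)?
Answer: 2106*sqrt(6) ≈ 5158.6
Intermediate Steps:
a(j) = sqrt(2)*sqrt(j) (a(j) = sqrt(2*j) = sqrt(2)*sqrt(j))
(-78 - 624)*(y(-3, 3)*a(3)) = (-78 - 624)*((-1*3)*(sqrt(2)*sqrt(3))) = -(-2106)*sqrt(6) = 2106*sqrt(6)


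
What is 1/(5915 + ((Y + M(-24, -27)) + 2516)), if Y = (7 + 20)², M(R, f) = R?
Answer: 1/9136 ≈ 0.00010946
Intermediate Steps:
Y = 729 (Y = 27² = 729)
1/(5915 + ((Y + M(-24, -27)) + 2516)) = 1/(5915 + ((729 - 24) + 2516)) = 1/(5915 + (705 + 2516)) = 1/(5915 + 3221) = 1/9136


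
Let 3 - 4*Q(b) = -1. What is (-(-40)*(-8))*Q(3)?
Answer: -320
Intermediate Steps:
Q(b) = 1 (Q(b) = 3/4 - 1/4*(-1) = 3/4 + 1/4 = 1)
(-(-40)*(-8))*Q(3) = -(-40)*(-8)*1 = -40*8*1 = -320*1 = -320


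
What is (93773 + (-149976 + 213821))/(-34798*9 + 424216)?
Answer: 78809/55517 ≈ 1.4195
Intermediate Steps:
(93773 + (-149976 + 213821))/(-34798*9 + 424216) = (93773 + 63845)/(-313182 + 424216) = 157618/111034 = 157618*(1/111034) = 78809/55517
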